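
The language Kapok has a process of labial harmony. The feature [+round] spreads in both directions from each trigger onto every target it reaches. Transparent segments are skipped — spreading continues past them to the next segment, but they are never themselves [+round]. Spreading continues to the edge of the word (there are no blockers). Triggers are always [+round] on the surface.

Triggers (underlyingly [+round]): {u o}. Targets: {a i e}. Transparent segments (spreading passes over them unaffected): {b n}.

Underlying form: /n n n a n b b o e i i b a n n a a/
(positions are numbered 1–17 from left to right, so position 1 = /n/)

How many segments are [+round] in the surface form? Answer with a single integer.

8

From /o/ at 8 rightward: 9 /e/ → [+round]; 10 /i/ → [+round]; 11 /i/ → [+round]; 12 /b/ transparent; 13 /a/ → [+round]; 14 /n/ transparent; 15 /n/ transparent; 16 /a/ → [+round]; 17 /a/ → [+round]; word edge.
From /o/ at 8 leftward: 7 /b/ transparent; 6 /b/ transparent; 5 /n/ transparent; 4 /a/ → [+round]; 3 /n/ transparent; 2 /n/ transparent; 1 /n/ transparent; word edge.
[+round] positions on the surface: 4 8 9 10 11 13 16 17.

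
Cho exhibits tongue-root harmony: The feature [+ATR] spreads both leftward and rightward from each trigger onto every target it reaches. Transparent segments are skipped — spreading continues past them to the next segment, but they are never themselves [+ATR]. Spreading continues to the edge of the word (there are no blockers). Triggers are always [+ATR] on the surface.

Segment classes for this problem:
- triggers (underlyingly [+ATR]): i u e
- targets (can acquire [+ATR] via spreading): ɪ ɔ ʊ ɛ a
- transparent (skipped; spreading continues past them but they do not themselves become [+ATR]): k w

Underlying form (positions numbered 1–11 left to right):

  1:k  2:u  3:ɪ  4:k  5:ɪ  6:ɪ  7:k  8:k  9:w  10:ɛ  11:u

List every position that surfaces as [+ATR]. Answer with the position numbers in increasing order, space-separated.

2 3 5 6 10 11

From /u/ at 2 rightward: 3 /ɪ/ → [+ATR]; 4 /k/ transparent; 5 /ɪ/ → [+ATR]; 6 /ɪ/ → [+ATR]; 7 /k/ transparent; 8 /k/ transparent; 9 /w/ transparent; 10 /ɛ/ → [+ATR]; 11 /u/ is itself a trigger — this domain ends here.
From /u/ at 2 leftward: 1 /k/ transparent; word edge.
From /u/ at 11 rightward: word edge.
From /u/ at 11 leftward: 10 /ɛ/ → [+ATR]; 9 /w/ transparent; 8 /k/ transparent; 7 /k/ transparent; 6 /ɪ/ → [+ATR]; 5 /ɪ/ → [+ATR]; 4 /k/ transparent; 3 /ɪ/ → [+ATR]; 2 /u/ is itself a trigger — this domain ends here.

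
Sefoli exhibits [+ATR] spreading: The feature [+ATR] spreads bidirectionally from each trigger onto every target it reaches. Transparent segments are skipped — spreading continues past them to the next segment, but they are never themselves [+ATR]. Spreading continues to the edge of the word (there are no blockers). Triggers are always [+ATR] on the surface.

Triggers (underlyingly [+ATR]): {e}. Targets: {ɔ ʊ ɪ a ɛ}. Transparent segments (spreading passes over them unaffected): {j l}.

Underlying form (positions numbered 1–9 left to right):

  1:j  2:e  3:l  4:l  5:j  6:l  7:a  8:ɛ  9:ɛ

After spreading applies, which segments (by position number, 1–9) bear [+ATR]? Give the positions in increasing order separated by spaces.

From /e/ at 2 rightward: 3 /l/ transparent; 4 /l/ transparent; 5 /j/ transparent; 6 /l/ transparent; 7 /a/ → [+ATR]; 8 /ɛ/ → [+ATR]; 9 /ɛ/ → [+ATR]; word edge.
From /e/ at 2 leftward: 1 /j/ transparent; word edge.

2 7 8 9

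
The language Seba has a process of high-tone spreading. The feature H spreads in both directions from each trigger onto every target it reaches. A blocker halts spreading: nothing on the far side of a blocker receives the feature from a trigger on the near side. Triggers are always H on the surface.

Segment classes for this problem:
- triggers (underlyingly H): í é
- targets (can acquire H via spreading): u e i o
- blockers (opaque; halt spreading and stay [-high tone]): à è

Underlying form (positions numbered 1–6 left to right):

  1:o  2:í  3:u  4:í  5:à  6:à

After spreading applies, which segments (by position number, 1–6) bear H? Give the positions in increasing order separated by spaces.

1 2 3 4

From /í/ at 2 rightward: 3 /u/ → H; 4 /í/ is itself a trigger — this domain ends here.
From /í/ at 2 leftward: 1 /o/ → H; word edge.
From /í/ at 4 rightward: 5 /à/ blocks.
From /í/ at 4 leftward: 3 /u/ → H; 2 /í/ is itself a trigger — this domain ends here.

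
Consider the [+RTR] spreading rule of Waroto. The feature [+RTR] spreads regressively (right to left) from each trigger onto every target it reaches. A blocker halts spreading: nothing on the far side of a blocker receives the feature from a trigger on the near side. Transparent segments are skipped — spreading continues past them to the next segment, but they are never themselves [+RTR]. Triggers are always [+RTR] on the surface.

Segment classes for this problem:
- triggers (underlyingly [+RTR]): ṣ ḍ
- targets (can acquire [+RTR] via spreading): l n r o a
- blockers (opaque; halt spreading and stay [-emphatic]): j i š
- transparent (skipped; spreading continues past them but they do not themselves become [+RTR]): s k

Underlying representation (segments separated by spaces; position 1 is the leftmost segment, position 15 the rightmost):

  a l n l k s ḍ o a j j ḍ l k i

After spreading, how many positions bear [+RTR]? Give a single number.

6

From /ḍ/ at 7 leftward: 6 /s/ transparent; 5 /k/ transparent; 4 /l/ → [+RTR]; 3 /n/ → [+RTR]; 2 /l/ → [+RTR]; 1 /a/ → [+RTR]; word edge.
From /ḍ/ at 12 leftward: 11 /j/ blocks.
Targets with no active source: positions 8 9 13 stay [-emphatic].
[+RTR] positions on the surface: 1 2 3 4 7 12.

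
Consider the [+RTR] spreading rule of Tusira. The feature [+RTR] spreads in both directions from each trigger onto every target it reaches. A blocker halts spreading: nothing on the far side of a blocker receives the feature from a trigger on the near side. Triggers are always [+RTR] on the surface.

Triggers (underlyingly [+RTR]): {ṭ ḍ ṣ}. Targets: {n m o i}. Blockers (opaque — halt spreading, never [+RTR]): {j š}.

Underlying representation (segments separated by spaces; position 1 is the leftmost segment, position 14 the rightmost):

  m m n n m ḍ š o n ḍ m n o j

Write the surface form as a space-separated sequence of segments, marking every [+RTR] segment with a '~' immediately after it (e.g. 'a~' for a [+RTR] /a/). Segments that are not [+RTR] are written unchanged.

From /ḍ/ at 6 rightward: 7 /š/ blocks.
From /ḍ/ at 6 leftward: 5 /m/ → [+RTR]; 4 /n/ → [+RTR]; 3 /n/ → [+RTR]; 2 /m/ → [+RTR]; 1 /m/ → [+RTR]; word edge.
From /ḍ/ at 10 rightward: 11 /m/ → [+RTR]; 12 /n/ → [+RTR]; 13 /o/ → [+RTR]; 14 /j/ blocks.
From /ḍ/ at 10 leftward: 9 /n/ → [+RTR]; 8 /o/ → [+RTR]; 7 /š/ blocks.
[+RTR] positions on the surface: 1 2 3 4 5 6 8 9 10 11 12 13.

m~ m~ n~ n~ m~ ḍ~ š o~ n~ ḍ~ m~ n~ o~ j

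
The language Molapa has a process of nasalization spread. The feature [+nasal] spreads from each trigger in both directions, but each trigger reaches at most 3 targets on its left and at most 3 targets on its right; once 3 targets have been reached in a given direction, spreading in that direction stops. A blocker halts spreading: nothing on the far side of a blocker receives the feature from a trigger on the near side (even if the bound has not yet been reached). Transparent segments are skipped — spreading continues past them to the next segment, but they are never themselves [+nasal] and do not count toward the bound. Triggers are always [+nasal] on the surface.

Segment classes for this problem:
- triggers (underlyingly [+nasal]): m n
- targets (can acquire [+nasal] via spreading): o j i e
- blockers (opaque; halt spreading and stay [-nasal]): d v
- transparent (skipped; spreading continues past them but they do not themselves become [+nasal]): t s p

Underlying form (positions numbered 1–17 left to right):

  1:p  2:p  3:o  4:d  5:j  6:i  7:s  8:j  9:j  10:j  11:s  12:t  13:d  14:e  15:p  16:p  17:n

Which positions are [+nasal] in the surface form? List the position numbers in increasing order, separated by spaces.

14 17

From /n/ at 17 rightward: word edge.
From /n/ at 17 leftward: 16 /p/ transparent; 15 /p/ transparent; 14 /e/ → [+nasal]; 13 /d/ blocks.
Targets with no active source: positions 3 5 6 8 9 10 stay [-nasal].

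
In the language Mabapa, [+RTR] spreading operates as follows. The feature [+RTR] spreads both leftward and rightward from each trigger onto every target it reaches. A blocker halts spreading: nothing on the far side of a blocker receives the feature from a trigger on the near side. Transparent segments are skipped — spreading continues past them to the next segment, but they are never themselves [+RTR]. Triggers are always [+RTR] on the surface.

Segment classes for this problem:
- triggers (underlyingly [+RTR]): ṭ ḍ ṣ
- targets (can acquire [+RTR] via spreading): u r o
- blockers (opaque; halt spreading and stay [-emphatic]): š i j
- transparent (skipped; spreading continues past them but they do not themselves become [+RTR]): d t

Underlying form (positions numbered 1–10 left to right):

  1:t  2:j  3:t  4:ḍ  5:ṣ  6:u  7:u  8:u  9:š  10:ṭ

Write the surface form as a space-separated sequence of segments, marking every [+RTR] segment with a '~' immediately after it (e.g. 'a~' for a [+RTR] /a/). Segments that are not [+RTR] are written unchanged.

t j t ḍ~ ṣ~ u~ u~ u~ š ṭ~

From /ḍ/ at 4 rightward: 5 /ṣ/ is itself a trigger — this domain ends here.
From /ḍ/ at 4 leftward: 3 /t/ transparent; 2 /j/ blocks.
From /ṣ/ at 5 rightward: 6 /u/ → [+RTR]; 7 /u/ → [+RTR]; 8 /u/ → [+RTR]; 9 /š/ blocks.
From /ṣ/ at 5 leftward: 4 /ḍ/ is itself a trigger — this domain ends here.
From /ṭ/ at 10 rightward: word edge.
From /ṭ/ at 10 leftward: 9 /š/ blocks.
[+RTR] positions on the surface: 4 5 6 7 8 10.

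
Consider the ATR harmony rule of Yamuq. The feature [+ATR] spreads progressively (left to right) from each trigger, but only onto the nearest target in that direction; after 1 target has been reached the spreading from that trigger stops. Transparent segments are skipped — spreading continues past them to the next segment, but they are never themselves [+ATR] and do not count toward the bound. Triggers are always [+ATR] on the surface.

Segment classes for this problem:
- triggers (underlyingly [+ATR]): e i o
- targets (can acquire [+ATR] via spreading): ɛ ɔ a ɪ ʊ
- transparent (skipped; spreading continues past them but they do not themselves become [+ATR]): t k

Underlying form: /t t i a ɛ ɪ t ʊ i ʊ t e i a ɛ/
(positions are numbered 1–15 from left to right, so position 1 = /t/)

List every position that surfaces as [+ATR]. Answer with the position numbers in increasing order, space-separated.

3 4 9 10 12 13 14

From /i/ at 3 rightward: 4 /a/ → [+ATR]; bound reached.
From /i/ at 9 rightward: 10 /ʊ/ → [+ATR]; bound reached.
From /e/ at 12 rightward: 13 /i/ is itself a trigger — this domain ends here.
From /i/ at 13 rightward: 14 /a/ → [+ATR]; bound reached.
Targets with no active source: positions 5 6 8 15 stay [-ATR].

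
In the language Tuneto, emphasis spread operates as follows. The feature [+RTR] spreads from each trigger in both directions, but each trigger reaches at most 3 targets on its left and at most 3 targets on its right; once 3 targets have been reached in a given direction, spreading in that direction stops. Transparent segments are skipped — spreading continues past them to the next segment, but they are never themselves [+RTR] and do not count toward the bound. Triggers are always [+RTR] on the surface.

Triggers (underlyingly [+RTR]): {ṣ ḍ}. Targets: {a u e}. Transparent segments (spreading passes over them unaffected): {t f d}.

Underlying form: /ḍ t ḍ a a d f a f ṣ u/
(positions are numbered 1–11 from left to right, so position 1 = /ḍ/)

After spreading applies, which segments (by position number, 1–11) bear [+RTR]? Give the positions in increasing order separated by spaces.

1 3 4 5 8 10 11

From /ḍ/ at 1 rightward: 2 /t/ transparent; 3 /ḍ/ is itself a trigger — this domain ends here.
From /ḍ/ at 1 leftward: word edge.
From /ḍ/ at 3 rightward: 4 /a/ → [+RTR]; 5 /a/ → [+RTR]; 6 /d/ transparent; 7 /f/ transparent; 8 /a/ → [+RTR]; bound reached.
From /ḍ/ at 3 leftward: 2 /t/ transparent; 1 /ḍ/ is itself a trigger — this domain ends here.
From /ṣ/ at 10 rightward: 11 /u/ → [+RTR]; word edge.
From /ṣ/ at 10 leftward: 9 /f/ transparent; 8 /a/ → [+RTR]; 7 /f/ transparent; 6 /d/ transparent; 5 /a/ → [+RTR]; 4 /a/ → [+RTR]; bound reached.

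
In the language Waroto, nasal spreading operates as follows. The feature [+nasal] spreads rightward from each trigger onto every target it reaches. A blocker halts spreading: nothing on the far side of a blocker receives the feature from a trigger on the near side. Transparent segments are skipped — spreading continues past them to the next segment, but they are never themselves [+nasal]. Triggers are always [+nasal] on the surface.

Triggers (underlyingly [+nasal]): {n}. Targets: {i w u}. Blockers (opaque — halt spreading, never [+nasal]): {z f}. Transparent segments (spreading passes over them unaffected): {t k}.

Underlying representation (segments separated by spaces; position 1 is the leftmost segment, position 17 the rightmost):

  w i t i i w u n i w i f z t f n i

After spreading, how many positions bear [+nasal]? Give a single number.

6

From /n/ at 8 rightward: 9 /i/ → [+nasal]; 10 /w/ → [+nasal]; 11 /i/ → [+nasal]; 12 /f/ blocks.
From /n/ at 16 rightward: 17 /i/ → [+nasal]; word edge.
Targets with no active source: positions 1 2 4 5 6 7 stay [-nasal].
[+nasal] positions on the surface: 8 9 10 11 16 17.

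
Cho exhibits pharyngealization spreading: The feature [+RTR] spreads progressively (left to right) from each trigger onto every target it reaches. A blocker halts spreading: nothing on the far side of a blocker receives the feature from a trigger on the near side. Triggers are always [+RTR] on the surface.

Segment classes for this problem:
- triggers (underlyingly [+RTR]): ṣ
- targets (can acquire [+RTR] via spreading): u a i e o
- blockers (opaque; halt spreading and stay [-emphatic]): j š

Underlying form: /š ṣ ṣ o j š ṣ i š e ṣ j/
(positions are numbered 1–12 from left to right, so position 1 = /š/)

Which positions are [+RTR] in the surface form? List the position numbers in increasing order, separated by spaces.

From /ṣ/ at 2 rightward: 3 /ṣ/ is itself a trigger — this domain ends here.
From /ṣ/ at 3 rightward: 4 /o/ → [+RTR]; 5 /j/ blocks.
From /ṣ/ at 7 rightward: 8 /i/ → [+RTR]; 9 /š/ blocks.
From /ṣ/ at 11 rightward: 12 /j/ blocks.
Target with no active source: position 10 stays [-emphatic].

2 3 4 7 8 11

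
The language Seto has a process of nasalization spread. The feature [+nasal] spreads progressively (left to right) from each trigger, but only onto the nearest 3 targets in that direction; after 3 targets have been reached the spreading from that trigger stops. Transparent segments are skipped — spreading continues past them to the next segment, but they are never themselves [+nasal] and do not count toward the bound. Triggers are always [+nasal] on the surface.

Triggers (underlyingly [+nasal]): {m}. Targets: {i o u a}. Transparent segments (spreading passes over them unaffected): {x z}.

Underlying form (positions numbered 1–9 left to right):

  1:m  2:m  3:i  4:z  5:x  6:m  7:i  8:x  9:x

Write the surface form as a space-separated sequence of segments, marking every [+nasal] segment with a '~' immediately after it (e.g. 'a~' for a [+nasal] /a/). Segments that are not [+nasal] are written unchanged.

From /m/ at 1 rightward: 2 /m/ is itself a trigger — this domain ends here.
From /m/ at 2 rightward: 3 /i/ → [+nasal]; 4 /z/ transparent; 5 /x/ transparent; 6 /m/ is itself a trigger — this domain ends here.
From /m/ at 6 rightward: 7 /i/ → [+nasal]; 8 /x/ transparent; 9 /x/ transparent; word edge.
[+nasal] positions on the surface: 1 2 3 6 7.

m~ m~ i~ z x m~ i~ x x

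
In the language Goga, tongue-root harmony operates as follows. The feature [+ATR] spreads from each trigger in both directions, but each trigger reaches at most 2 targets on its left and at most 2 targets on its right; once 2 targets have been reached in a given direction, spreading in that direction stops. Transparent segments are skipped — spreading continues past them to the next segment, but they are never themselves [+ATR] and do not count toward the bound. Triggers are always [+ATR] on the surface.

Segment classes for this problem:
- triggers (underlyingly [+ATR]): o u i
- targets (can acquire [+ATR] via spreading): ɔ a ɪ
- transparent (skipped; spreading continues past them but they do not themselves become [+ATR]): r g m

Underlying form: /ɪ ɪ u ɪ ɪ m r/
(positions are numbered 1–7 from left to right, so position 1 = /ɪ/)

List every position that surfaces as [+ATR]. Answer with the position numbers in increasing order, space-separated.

From /u/ at 3 rightward: 4 /ɪ/ → [+ATR]; 5 /ɪ/ → [+ATR]; bound reached.
From /u/ at 3 leftward: 2 /ɪ/ → [+ATR]; 1 /ɪ/ → [+ATR]; bound reached.

1 2 3 4 5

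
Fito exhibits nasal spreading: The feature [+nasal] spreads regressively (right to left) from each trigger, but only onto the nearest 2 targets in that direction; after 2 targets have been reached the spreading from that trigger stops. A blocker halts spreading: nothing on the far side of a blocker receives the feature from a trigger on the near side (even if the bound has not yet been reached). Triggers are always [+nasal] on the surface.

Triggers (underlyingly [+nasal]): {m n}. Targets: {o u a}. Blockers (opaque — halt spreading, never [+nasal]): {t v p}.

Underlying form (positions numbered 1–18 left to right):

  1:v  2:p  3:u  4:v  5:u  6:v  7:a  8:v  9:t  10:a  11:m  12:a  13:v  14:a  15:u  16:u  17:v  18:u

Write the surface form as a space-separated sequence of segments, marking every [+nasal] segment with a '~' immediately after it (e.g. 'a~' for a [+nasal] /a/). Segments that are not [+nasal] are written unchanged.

From /m/ at 11 leftward: 10 /a/ → [+nasal]; 9 /t/ blocks.
Targets with no active source: positions 3 5 7 12 14 15 16 18 stay [-nasal].
[+nasal] positions on the surface: 10 11.

v p u v u v a v t a~ m~ a v a u u v u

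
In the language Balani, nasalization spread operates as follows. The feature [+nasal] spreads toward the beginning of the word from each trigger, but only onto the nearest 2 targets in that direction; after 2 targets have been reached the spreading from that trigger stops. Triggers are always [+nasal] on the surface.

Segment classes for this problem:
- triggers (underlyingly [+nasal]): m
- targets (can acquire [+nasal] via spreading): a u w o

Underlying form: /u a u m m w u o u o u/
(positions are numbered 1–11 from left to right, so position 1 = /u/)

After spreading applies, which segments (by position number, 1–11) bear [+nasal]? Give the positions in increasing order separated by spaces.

2 3 4 5

From /m/ at 4 leftward: 3 /u/ → [+nasal]; 2 /a/ → [+nasal]; bound reached.
From /m/ at 5 leftward: 4 /m/ is itself a trigger — this domain ends here.
Targets with no active source: positions 1 6 7 8 9 10 11 stay [-nasal].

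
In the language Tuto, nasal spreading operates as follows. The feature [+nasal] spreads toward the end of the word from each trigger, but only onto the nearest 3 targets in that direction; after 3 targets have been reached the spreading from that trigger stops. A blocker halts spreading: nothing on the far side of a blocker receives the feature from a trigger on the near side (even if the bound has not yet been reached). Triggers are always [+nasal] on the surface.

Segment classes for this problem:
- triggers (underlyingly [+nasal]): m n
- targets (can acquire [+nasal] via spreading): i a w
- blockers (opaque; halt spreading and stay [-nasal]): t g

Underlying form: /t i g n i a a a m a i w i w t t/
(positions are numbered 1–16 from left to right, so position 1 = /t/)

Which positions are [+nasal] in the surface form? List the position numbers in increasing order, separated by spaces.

From /n/ at 4 rightward: 5 /i/ → [+nasal]; 6 /a/ → [+nasal]; 7 /a/ → [+nasal]; bound reached.
From /m/ at 9 rightward: 10 /a/ → [+nasal]; 11 /i/ → [+nasal]; 12 /w/ → [+nasal]; bound reached.
Targets with no active source: positions 2 8 13 14 stay [-nasal].

4 5 6 7 9 10 11 12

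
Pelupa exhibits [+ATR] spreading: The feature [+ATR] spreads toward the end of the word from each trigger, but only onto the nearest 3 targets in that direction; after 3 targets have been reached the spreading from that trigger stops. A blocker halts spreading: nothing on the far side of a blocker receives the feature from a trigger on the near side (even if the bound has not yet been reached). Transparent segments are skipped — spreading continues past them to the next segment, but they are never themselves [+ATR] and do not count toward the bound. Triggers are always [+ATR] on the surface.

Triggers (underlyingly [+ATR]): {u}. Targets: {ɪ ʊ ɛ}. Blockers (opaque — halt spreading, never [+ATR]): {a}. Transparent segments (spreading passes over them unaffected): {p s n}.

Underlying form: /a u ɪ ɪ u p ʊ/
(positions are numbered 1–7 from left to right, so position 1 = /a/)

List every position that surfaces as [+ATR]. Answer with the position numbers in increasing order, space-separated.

2 3 4 5 7

From /u/ at 2 rightward: 3 /ɪ/ → [+ATR]; 4 /ɪ/ → [+ATR]; 5 /u/ is itself a trigger — this domain ends here.
From /u/ at 5 rightward: 6 /p/ transparent; 7 /ʊ/ → [+ATR]; word edge.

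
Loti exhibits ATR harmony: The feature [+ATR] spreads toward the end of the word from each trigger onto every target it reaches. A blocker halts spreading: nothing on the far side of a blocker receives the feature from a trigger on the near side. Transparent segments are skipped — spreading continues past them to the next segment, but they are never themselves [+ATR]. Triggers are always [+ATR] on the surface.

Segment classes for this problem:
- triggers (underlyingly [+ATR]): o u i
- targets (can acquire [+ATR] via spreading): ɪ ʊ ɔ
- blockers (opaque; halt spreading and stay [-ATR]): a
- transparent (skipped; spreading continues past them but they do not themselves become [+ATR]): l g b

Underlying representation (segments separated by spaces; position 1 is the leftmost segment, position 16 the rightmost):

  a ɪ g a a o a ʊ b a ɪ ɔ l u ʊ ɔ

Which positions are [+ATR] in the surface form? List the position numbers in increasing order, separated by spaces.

6 14 15 16

From /o/ at 6 rightward: 7 /a/ blocks.
From /u/ at 14 rightward: 15 /ʊ/ → [+ATR]; 16 /ɔ/ → [+ATR]; word edge.
Targets with no active source: positions 2 8 11 12 stay [-ATR].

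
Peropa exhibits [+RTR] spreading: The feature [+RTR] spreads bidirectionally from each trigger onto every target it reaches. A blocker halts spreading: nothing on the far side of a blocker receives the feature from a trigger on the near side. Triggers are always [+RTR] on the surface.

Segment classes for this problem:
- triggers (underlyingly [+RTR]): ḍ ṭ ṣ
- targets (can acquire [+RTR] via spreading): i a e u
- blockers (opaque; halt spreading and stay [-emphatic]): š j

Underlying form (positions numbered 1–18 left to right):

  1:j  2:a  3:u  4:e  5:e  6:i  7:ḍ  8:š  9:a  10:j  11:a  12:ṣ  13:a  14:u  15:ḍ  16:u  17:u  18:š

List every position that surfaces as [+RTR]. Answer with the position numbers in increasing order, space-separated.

2 3 4 5 6 7 11 12 13 14 15 16 17

From /ḍ/ at 7 rightward: 8 /š/ blocks.
From /ḍ/ at 7 leftward: 6 /i/ → [+RTR]; 5 /e/ → [+RTR]; 4 /e/ → [+RTR]; 3 /u/ → [+RTR]; 2 /a/ → [+RTR]; 1 /j/ blocks.
From /ṣ/ at 12 rightward: 13 /a/ → [+RTR]; 14 /u/ → [+RTR]; 15 /ḍ/ is itself a trigger — this domain ends here.
From /ṣ/ at 12 leftward: 11 /a/ → [+RTR]; 10 /j/ blocks.
From /ḍ/ at 15 rightward: 16 /u/ → [+RTR]; 17 /u/ → [+RTR]; 18 /š/ blocks.
From /ḍ/ at 15 leftward: 14 /u/ → [+RTR]; 13 /a/ → [+RTR]; 12 /ṣ/ is itself a trigger — this domain ends here.
Target with no active source: position 9 stays [-emphatic].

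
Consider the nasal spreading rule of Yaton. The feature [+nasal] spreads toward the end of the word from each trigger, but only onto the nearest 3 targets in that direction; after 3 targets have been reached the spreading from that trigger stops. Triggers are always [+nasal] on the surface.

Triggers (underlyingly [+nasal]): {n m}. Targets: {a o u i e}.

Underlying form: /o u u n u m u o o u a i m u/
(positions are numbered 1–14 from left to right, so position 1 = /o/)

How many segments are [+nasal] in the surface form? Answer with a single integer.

8

From /n/ at 4 rightward: 5 /u/ → [+nasal]; 6 /m/ is itself a trigger — this domain ends here.
From /m/ at 6 rightward: 7 /u/ → [+nasal]; 8 /o/ → [+nasal]; 9 /o/ → [+nasal]; bound reached.
From /m/ at 13 rightward: 14 /u/ → [+nasal]; word edge.
Targets with no active source: positions 1 2 3 10 11 12 stay [-nasal].
[+nasal] positions on the surface: 4 5 6 7 8 9 13 14.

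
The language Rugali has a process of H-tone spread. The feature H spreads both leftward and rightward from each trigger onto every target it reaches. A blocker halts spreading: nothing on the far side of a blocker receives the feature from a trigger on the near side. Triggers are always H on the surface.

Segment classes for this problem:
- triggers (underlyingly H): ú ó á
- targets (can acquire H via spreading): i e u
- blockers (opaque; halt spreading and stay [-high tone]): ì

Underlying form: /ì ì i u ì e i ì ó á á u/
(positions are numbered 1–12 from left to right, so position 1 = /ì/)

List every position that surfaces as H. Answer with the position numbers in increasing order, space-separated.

9 10 11 12

From /ó/ at 9 rightward: 10 /á/ is itself a trigger — this domain ends here.
From /ó/ at 9 leftward: 8 /ì/ blocks.
From /á/ at 10 rightward: 11 /á/ is itself a trigger — this domain ends here.
From /á/ at 10 leftward: 9 /ó/ is itself a trigger — this domain ends here.
From /á/ at 11 rightward: 12 /u/ → H; word edge.
From /á/ at 11 leftward: 10 /á/ is itself a trigger — this domain ends here.
Targets with no active source: positions 3 4 6 7 stay [-high tone].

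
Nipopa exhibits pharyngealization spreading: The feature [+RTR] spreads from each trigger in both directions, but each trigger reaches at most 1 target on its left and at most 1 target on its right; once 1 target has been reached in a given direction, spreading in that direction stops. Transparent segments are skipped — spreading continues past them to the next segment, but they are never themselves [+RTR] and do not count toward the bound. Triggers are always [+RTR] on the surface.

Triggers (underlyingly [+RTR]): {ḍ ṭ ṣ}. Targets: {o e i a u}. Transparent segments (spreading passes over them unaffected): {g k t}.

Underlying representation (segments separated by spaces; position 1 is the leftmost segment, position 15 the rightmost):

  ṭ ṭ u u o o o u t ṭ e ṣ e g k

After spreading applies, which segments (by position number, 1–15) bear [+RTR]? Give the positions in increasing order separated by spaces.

From /ṭ/ at 1 rightward: 2 /ṭ/ is itself a trigger — this domain ends here.
From /ṭ/ at 1 leftward: word edge.
From /ṭ/ at 2 rightward: 3 /u/ → [+RTR]; bound reached.
From /ṭ/ at 2 leftward: 1 /ṭ/ is itself a trigger — this domain ends here.
From /ṭ/ at 10 rightward: 11 /e/ → [+RTR]; bound reached.
From /ṭ/ at 10 leftward: 9 /t/ transparent; 8 /u/ → [+RTR]; bound reached.
From /ṣ/ at 12 rightward: 13 /e/ → [+RTR]; bound reached.
From /ṣ/ at 12 leftward: 11 /e/ → [+RTR]; bound reached.
Targets with no active source: positions 4 5 6 7 stay [-emphatic].

1 2 3 8 10 11 12 13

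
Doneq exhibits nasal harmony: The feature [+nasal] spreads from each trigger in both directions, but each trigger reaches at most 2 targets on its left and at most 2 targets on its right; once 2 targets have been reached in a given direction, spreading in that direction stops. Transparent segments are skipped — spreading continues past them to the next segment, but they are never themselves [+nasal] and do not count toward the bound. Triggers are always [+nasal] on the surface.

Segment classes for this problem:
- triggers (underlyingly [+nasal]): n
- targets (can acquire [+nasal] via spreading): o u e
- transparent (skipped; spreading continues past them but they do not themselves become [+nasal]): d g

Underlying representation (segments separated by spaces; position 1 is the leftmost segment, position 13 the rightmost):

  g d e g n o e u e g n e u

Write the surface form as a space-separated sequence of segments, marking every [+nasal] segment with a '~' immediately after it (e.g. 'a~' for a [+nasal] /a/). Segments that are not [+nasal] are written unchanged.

g d e~ g n~ o~ e~ u~ e~ g n~ e~ u~

From /n/ at 5 rightward: 6 /o/ → [+nasal]; 7 /e/ → [+nasal]; bound reached.
From /n/ at 5 leftward: 4 /g/ transparent; 3 /e/ → [+nasal]; 2 /d/ transparent; 1 /g/ transparent; word edge.
From /n/ at 11 rightward: 12 /e/ → [+nasal]; 13 /u/ → [+nasal]; bound reached.
From /n/ at 11 leftward: 10 /g/ transparent; 9 /e/ → [+nasal]; 8 /u/ → [+nasal]; bound reached.
[+nasal] positions on the surface: 3 5 6 7 8 9 11 12 13.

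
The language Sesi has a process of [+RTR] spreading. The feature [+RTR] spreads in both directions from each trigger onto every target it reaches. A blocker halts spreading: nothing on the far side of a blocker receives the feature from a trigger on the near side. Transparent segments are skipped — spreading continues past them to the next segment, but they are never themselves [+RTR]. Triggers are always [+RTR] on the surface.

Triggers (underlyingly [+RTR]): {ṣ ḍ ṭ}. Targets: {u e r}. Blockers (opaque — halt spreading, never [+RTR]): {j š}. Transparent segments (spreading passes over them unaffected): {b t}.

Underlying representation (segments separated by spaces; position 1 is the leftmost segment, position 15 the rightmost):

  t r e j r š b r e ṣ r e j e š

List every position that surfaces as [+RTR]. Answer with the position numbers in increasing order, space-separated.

From /ṣ/ at 10 rightward: 11 /r/ → [+RTR]; 12 /e/ → [+RTR]; 13 /j/ blocks.
From /ṣ/ at 10 leftward: 9 /e/ → [+RTR]; 8 /r/ → [+RTR]; 7 /b/ transparent; 6 /š/ blocks.
Targets with no active source: positions 2 3 5 14 stay [-emphatic].

8 9 10 11 12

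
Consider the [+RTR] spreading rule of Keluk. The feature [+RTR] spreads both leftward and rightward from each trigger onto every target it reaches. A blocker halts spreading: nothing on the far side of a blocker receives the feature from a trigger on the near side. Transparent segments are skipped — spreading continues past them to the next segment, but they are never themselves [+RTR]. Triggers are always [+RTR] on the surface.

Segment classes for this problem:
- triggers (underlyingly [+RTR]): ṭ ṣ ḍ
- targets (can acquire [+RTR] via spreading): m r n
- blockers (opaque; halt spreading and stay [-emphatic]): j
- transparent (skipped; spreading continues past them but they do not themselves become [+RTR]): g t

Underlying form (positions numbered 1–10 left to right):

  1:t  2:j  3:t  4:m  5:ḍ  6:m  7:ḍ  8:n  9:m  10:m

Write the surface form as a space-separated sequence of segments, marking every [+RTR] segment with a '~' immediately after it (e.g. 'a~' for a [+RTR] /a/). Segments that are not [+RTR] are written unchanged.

t j t m~ ḍ~ m~ ḍ~ n~ m~ m~

From /ḍ/ at 5 rightward: 6 /m/ → [+RTR]; 7 /ḍ/ is itself a trigger — this domain ends here.
From /ḍ/ at 5 leftward: 4 /m/ → [+RTR]; 3 /t/ transparent; 2 /j/ blocks.
From /ḍ/ at 7 rightward: 8 /n/ → [+RTR]; 9 /m/ → [+RTR]; 10 /m/ → [+RTR]; word edge.
From /ḍ/ at 7 leftward: 6 /m/ → [+RTR]; 5 /ḍ/ is itself a trigger — this domain ends here.
[+RTR] positions on the surface: 4 5 6 7 8 9 10.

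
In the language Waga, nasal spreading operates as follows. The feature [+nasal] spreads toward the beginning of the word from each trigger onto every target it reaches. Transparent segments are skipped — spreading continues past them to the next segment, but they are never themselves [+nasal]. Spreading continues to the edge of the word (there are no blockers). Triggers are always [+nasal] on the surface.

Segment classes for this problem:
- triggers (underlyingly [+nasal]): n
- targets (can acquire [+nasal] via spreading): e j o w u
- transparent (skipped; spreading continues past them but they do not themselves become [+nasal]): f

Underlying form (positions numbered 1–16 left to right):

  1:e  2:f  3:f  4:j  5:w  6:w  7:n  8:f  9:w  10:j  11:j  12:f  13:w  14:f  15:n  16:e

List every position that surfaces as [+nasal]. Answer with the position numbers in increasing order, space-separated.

1 4 5 6 7 9 10 11 13 15

From /n/ at 7 leftward: 6 /w/ → [+nasal]; 5 /w/ → [+nasal]; 4 /j/ → [+nasal]; 3 /f/ transparent; 2 /f/ transparent; 1 /e/ → [+nasal]; word edge.
From /n/ at 15 leftward: 14 /f/ transparent; 13 /w/ → [+nasal]; 12 /f/ transparent; 11 /j/ → [+nasal]; 10 /j/ → [+nasal]; 9 /w/ → [+nasal]; 8 /f/ transparent; 7 /n/ is itself a trigger — this domain ends here.
Target with no active source: position 16 stays [-nasal].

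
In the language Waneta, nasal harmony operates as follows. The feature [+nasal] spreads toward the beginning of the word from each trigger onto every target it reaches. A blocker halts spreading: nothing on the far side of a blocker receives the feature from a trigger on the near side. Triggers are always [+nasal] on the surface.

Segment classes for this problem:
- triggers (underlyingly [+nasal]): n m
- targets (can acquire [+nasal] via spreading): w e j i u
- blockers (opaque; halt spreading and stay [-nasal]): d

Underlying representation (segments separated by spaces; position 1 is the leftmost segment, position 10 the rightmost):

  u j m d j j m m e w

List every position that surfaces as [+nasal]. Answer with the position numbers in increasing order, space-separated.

From /m/ at 3 leftward: 2 /j/ → [+nasal]; 1 /u/ → [+nasal]; word edge.
From /m/ at 7 leftward: 6 /j/ → [+nasal]; 5 /j/ → [+nasal]; 4 /d/ blocks.
From /m/ at 8 leftward: 7 /m/ is itself a trigger — this domain ends here.
Targets with no active source: positions 9 10 stay [-nasal].

1 2 3 5 6 7 8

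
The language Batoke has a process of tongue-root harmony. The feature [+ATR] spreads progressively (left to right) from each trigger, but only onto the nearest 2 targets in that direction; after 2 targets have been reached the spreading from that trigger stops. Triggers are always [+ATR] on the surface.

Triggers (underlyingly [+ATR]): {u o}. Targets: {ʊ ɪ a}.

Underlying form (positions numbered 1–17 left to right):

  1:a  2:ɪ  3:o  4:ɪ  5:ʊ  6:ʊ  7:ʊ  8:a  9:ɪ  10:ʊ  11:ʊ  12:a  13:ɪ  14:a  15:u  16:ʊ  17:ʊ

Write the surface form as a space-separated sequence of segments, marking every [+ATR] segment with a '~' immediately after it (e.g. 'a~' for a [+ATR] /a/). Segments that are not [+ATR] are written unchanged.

a ɪ o~ ɪ~ ʊ~ ʊ ʊ a ɪ ʊ ʊ a ɪ a u~ ʊ~ ʊ~

From /o/ at 3 rightward: 4 /ɪ/ → [+ATR]; 5 /ʊ/ → [+ATR]; bound reached.
From /u/ at 15 rightward: 16 /ʊ/ → [+ATR]; 17 /ʊ/ → [+ATR]; bound reached.
Targets with no active source: positions 1 2 6 7 8 9 10 11 12 13 14 stay [-ATR].
[+ATR] positions on the surface: 3 4 5 15 16 17.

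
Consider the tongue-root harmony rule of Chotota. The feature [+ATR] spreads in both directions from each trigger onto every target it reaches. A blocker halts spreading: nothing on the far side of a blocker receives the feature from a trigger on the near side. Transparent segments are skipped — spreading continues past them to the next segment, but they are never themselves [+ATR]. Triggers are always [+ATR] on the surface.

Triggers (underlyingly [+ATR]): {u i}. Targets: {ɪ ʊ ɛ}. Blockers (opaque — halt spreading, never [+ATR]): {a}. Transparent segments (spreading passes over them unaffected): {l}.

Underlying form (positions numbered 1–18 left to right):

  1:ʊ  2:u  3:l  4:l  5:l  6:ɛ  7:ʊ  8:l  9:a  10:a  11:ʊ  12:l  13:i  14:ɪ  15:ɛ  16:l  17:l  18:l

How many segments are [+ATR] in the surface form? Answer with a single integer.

8

From /u/ at 2 rightward: 3 /l/ transparent; 4 /l/ transparent; 5 /l/ transparent; 6 /ɛ/ → [+ATR]; 7 /ʊ/ → [+ATR]; 8 /l/ transparent; 9 /a/ blocks.
From /u/ at 2 leftward: 1 /ʊ/ → [+ATR]; word edge.
From /i/ at 13 rightward: 14 /ɪ/ → [+ATR]; 15 /ɛ/ → [+ATR]; 16 /l/ transparent; 17 /l/ transparent; 18 /l/ transparent; word edge.
From /i/ at 13 leftward: 12 /l/ transparent; 11 /ʊ/ → [+ATR]; 10 /a/ blocks.
[+ATR] positions on the surface: 1 2 6 7 11 13 14 15.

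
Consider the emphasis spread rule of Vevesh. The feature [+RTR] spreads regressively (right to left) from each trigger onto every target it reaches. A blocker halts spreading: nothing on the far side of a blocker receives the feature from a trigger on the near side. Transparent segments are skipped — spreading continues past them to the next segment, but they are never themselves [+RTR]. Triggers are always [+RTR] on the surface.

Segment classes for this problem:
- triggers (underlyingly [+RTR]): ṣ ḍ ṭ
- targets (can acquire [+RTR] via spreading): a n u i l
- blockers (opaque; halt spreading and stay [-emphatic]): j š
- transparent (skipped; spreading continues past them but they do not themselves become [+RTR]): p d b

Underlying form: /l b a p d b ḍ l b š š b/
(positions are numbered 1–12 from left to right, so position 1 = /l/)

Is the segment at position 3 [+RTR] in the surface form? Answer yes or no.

yes

From /ḍ/ at 7 leftward: 6 /b/ transparent; 5 /d/ transparent; 4 /p/ transparent; 3 /a/ → [+RTR]; 2 /b/ transparent; 1 /l/ → [+RTR]; word edge.
Target with no active source: position 8 stays [-emphatic].
[+RTR] positions on the surface: 1 3 7.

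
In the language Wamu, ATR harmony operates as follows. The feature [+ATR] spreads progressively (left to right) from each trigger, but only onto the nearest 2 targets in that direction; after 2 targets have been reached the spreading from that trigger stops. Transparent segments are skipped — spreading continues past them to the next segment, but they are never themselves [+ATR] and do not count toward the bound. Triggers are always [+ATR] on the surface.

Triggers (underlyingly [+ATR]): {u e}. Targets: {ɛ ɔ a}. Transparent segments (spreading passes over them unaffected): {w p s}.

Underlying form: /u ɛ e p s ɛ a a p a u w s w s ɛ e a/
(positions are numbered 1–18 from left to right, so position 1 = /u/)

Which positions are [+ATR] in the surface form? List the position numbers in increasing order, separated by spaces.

From /u/ at 1 rightward: 2 /ɛ/ → [+ATR]; 3 /e/ is itself a trigger — this domain ends here.
From /e/ at 3 rightward: 4 /p/ transparent; 5 /s/ transparent; 6 /ɛ/ → [+ATR]; 7 /a/ → [+ATR]; bound reached.
From /u/ at 11 rightward: 12 /w/ transparent; 13 /s/ transparent; 14 /w/ transparent; 15 /s/ transparent; 16 /ɛ/ → [+ATR]; 17 /e/ is itself a trigger — this domain ends here.
From /e/ at 17 rightward: 18 /a/ → [+ATR]; word edge.
Targets with no active source: positions 8 10 stay [-ATR].

1 2 3 6 7 11 16 17 18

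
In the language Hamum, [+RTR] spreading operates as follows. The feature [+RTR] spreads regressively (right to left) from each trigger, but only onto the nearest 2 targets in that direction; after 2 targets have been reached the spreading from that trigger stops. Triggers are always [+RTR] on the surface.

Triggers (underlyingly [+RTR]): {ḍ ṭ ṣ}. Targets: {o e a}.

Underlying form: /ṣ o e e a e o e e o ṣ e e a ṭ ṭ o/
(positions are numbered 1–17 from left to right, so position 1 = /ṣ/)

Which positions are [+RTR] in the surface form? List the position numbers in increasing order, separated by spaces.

1 9 10 11 13 14 15 16

From /ṣ/ at 1 leftward: word edge.
From /ṣ/ at 11 leftward: 10 /o/ → [+RTR]; 9 /e/ → [+RTR]; bound reached.
From /ṭ/ at 15 leftward: 14 /a/ → [+RTR]; 13 /e/ → [+RTR]; bound reached.
From /ṭ/ at 16 leftward: 15 /ṭ/ is itself a trigger — this domain ends here.
Targets with no active source: positions 2 3 4 5 6 7 8 12 17 stay [-emphatic].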